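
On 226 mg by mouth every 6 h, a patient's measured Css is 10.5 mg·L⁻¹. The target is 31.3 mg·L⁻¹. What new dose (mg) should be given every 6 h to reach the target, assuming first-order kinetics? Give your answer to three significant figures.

With linear kinetics, Css is proportional to dose rate (D/τ) at fixed clearance.
D₂ = D₁ × (Css,target / Css,current) = 226 × 31.3/10.5 = 673.7 mg

674 mg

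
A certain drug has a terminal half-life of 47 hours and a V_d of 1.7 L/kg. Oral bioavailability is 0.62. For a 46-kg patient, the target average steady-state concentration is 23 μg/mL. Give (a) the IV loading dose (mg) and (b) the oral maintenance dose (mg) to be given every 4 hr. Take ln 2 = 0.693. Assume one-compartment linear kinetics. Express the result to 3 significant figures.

(a) 1800 mg; (b) 171 mg

Total Vd = 1.7 × 46 = 78.20 L
LD = Vd × C = 78.20 × 23 = 1799 mg
CL = 0.693 × Vd / t½ = 0.693 × 78.20 / 47 = 1.153 L/h
D = CL × Css × τ / F = 1.153 × 23 × 4 / 0.62 = 171.1 mg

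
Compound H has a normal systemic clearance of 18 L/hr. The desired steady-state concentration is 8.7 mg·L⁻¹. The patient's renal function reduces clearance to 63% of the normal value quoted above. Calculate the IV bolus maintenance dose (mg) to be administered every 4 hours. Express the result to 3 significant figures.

Patient clearance = 0.63 × 18.00 = 11.34 L/h
At steady state, dose per interval replaces the amount cleared in that interval: D/τ = CL·Css.
D = CL × Css × τ = 11.34 × 8.7 × 4 = 394.6 mg

395 mg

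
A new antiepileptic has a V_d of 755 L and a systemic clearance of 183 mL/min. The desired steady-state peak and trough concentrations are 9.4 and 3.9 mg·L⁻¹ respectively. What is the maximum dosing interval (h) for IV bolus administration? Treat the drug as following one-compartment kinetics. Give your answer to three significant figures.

CL = 183 mL/min × 60/1000 = 10.98 L/h
k = CL / Vd = 10.98 / 755.0 = 0.01454 h⁻¹
Between IV bolus doses, concentration decays as C = C₀·e^(−kτ), so C_peak/C_trough = e^(kτ).
τ_max = ln(C_peak/C_trough) / k = ln(9.4/3.9) / 0.01454 = 0.8797 / 0.01454 = 60.50 h

60.5 h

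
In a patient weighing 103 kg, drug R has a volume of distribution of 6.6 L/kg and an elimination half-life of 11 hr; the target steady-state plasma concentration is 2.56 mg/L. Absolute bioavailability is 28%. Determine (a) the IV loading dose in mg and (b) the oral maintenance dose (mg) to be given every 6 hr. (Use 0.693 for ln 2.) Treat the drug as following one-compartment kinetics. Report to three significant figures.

Vd(total) = 103 kg × 6.6 L/kg = 679.8 L
LD = Vd × C = 679.8 × 2.56 = 1740 mg
CL = 0.693 × Vd / t½ = 0.693 × 679.8 / 11 = 42.83 L/h
D = CL × Css × τ / F = 42.83 × 2.56 × 6 / 0.28 = 2350 mg

(a) 1740 mg; (b) 2350 mg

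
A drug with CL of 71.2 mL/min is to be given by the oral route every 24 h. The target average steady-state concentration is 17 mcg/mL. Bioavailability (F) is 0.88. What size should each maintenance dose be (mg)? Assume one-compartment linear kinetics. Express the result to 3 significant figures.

1980 mg

CL = 71.2 mL/min = 71.2 × 0.06 = 4.272 L/h
D = CL × Css × τ / F = 4.272 × 17 × 24 / 0.88 = 1981 mg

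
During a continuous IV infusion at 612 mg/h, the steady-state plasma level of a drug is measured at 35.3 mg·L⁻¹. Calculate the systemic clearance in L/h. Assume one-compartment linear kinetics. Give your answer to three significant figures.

At steady state, infusion rate = CL × Css, so CL = rate / Css.
CL = 612 / 35.3 = 17.34 L/h

17.3 L/h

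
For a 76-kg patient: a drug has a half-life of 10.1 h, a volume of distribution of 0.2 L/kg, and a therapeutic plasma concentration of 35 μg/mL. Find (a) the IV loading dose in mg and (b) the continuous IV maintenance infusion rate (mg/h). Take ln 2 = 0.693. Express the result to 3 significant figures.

(a) 532 mg; (b) 36.5 mg/h

Vd(total) = 76 kg × 0.2 L/kg = 15.20 L
LD = Vd × C = 15.20 × 35 = 532.0 mg
CL = 0.693 × Vd / t½ = 0.693 × 15.20 / 10.1 = 1.043 L/h
Infusion rate = CL × Css = 1.043 × 35 = 36.51 mg/h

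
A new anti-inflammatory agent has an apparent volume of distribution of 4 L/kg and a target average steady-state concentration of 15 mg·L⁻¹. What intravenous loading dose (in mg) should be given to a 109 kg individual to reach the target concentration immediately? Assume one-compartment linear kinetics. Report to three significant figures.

6540 mg

Total Vd = 4 × 109 = 436.0 L
The loading dose fills Vd to the target concentration.
LD = Vd × C = 436.0 × 15.00 = 6540 mg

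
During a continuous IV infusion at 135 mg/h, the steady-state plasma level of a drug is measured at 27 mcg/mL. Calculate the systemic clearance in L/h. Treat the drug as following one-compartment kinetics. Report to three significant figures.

5.00 L/h

At steady state, infusion rate = CL × Css, so CL = rate / Css.
CL = 135 / 27 = 5.000 L/h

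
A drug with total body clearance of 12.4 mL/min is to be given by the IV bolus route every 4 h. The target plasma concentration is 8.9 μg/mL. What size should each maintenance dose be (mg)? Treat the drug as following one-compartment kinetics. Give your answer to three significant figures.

26.5 mg

Convert clearance: 12.4 mL/min × 60 min/h ÷ 1000 mL/L = 0.7440 L/h
D = CL × Css × τ = 0.7440 × 8.9 × 4 = 26.49 mg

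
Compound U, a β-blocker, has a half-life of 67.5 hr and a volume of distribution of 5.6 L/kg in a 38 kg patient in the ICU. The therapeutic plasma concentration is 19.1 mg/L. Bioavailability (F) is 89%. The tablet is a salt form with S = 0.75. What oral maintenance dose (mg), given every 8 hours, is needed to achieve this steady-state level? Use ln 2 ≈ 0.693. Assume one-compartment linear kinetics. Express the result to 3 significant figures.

500 mg

Vd = 5.6 L/kg × 38 kg = 212.8 L
k = 0.693/67.5 = 0.01027 h⁻¹, so CL = k·Vd = 0.01027 × 212.8 = 2.185 L/h
D = CL × Css × τ / F / S = 2.185 × 19.1 × 8 / 0.89 / 0.75 = 500.2 mg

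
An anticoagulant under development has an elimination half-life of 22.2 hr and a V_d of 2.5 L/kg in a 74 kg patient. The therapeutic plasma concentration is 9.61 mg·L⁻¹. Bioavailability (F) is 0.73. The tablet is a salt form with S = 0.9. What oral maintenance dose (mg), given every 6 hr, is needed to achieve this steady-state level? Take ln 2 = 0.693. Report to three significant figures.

507 mg

Total Vd = 2.5 × 74 = 185.0 L
CL = ln 2 · Vd / t½ = 0.693 × 185.0 / 22.2 = 5.775 L/h
D = CL × Css × τ / F / S = 5.775 × 9.61 × 6 / 0.73 / 0.9 = 506.8 mg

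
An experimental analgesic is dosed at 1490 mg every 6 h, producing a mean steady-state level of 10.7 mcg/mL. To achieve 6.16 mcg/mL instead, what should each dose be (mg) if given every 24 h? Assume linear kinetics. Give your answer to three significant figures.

For first-order elimination, Css ∝ F·D/(CL·τ); F and CL are unchanged, so Css ∝ D/τ.
D₂ = D₁ × (Css,target / Css,current) × (τ₂/τ₁) = 1490 × (6.16/10.7) × (24/6) = 3431 mg

3430 mg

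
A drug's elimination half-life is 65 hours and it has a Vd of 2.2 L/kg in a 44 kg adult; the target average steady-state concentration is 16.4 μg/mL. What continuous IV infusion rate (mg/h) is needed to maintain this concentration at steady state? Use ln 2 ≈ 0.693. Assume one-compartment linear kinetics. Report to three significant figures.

16.9 mg/h

Vd = 2.2 L/kg × 44 kg = 96.80 L
CL = ln 2 · Vd / t½ = 0.693 × 96.80 / 65 = 1.032 L/h
Infusion rate = CL × Css = 1.032 × 16.4 = 16.92 mg/h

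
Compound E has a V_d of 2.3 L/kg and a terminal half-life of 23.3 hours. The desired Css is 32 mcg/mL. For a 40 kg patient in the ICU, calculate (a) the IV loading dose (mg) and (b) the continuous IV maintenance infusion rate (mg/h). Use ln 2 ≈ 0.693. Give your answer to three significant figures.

(a) 2940 mg; (b) 87.6 mg/h

Total Vd = 2.3 × 40 = 92.00 L
LD = Vd × C = 92.00 × 32 = 2944 mg
CL = 0.693 × Vd / t½ = 0.693 × 92.00 / 23.3 = 2.736 L/h
Infusion rate = CL × Css = 2.736 × 32 = 87.55 mg/h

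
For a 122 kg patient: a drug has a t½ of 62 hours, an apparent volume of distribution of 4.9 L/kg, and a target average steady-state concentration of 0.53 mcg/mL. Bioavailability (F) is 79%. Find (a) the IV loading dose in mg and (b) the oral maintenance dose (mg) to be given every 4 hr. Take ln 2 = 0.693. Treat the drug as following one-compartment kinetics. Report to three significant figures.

Vd = 4.9 L/kg × 122 kg = 597.8 L
LD = Vd × C = 597.8 × 0.53 = 316.8 mg
CL = 0.693 × Vd / t½ = 0.693 × 597.8 / 62 = 6.682 L/h
D = CL × Css × τ / F = 6.682 × 0.53 × 4 / 0.79 = 17.93 mg

(a) 317 mg; (b) 17.9 mg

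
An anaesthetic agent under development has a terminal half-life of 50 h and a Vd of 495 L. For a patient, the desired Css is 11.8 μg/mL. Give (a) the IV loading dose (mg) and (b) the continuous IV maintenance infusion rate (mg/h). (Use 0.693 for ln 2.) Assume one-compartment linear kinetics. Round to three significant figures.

LD = Vd × C = 495.0 × 11.8 = 5841 mg
CL = 0.693 × Vd / t½ = 0.693 × 495.0 / 50 = 6.861 L/h
Infusion rate = CL × Css = 6.861 × 11.8 = 80.96 mg/h

(a) 5840 mg; (b) 81.0 mg/h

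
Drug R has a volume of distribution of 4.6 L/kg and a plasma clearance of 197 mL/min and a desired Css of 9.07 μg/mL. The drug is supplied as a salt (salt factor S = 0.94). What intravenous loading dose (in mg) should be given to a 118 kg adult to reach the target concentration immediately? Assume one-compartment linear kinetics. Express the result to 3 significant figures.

5240 mg

Total Vd = 4.6 × 118 = 542.8 L
LD = Vd × C / S = 542.8 × 9.070 / 0.94 = 5237 mg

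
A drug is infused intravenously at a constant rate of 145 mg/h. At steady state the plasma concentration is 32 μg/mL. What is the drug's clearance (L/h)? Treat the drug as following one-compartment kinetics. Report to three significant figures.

4.53 L/h

At steady state, infusion rate = CL × Css, so CL = rate / Css.
CL = 145 / 32 = 4.531 L/h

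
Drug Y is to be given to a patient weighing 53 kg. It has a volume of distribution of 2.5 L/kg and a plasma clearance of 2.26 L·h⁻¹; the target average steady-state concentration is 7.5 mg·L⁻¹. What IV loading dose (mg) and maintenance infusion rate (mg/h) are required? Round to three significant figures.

Vd = 2.5 L/kg × 53 kg = 132.5 L
Loading: fill Vd to C_target → 132.5 L × 7.5 mg/L = 993.8 mg
Maintenance infusion rate = CL × Css = 2.260 × 7.5 = 16.95 mg/h

(a) 994 mg; (b) 17.0 mg/h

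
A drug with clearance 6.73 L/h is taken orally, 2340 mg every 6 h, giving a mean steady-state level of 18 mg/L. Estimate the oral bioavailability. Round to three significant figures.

F·D/τ = CL·Css at steady state → F = CL·Css·τ / D.
F = 6.73 × 18 × 6 / 2340 = 0.311

0.311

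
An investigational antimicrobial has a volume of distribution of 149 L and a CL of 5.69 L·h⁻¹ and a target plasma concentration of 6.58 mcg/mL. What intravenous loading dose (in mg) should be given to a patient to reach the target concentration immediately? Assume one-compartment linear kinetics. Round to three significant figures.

LD = Vd × C = 149.0 × 6.580 = 980.4 mg

980 mg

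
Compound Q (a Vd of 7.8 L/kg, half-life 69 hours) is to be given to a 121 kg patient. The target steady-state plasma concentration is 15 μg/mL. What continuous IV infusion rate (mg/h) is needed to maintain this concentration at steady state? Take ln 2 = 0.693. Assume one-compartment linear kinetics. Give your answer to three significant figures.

142 mg/h

Vd = 7.8 L/kg × 121 kg = 943.8 L
CL = 0.693 × Vd / t½ = 0.693 × 943.8 / 69 = 9.479 L/h
Infusion rate = CL × Css = 9.479 × 15 = 142.2 mg/h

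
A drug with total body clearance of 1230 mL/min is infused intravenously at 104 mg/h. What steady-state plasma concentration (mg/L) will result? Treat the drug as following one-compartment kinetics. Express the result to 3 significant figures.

Convert clearance: 1230 mL/min × 60 min/h ÷ 1000 mL/L = 73.80 L/h
Css = rate / CL = 104 / 73.80 = 1.409 mg/L

1.41 mg/L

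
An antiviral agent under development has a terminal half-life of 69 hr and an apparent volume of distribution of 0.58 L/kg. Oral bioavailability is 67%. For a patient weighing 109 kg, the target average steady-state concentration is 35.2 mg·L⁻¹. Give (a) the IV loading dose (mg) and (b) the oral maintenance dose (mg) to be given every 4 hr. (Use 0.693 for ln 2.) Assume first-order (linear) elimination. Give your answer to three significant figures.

(a) 2230 mg; (b) 133 mg

Vd = 0.58 L/kg × 109 kg = 63.22 L
LD = Vd × C = 63.22 × 35.2 = 2225 mg
CL = 0.693 × Vd / t½ = 0.693 × 63.22 / 69 = 0.6349 L/h
D = CL × Css × τ / F = 0.6349 × 35.2 × 4 / 0.67 = 133.4 mg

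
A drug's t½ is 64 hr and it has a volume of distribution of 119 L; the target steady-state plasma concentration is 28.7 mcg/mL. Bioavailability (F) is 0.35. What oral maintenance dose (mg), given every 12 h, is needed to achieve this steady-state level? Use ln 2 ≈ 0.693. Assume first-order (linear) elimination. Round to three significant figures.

k = 0.693/64 = 0.01083 h⁻¹, so CL = k·Vd = 0.01083 × 119.0 = 1.289 L/h
D = CL × Css × τ / F = 1.289 × 28.7 × 12 / 0.35 = 1268 mg

1270 mg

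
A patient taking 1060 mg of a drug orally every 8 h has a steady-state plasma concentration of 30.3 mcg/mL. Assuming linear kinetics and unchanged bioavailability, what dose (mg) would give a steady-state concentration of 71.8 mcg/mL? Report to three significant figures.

2510 mg

For first-order elimination, Css ∝ F·D/(CL·τ); F and CL are unchanged, so Css ∝ D/τ.
D₂ = D₁ × (Css,target / Css,current) = 1060 × 71.8/30.3 = 2512 mg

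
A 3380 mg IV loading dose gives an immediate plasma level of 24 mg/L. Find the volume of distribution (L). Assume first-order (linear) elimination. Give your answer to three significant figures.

Immediately after an IV bolus, C₀ = Dose / Vd, so Vd = Dose / C₀.
Vd = 3380 / 24 = 140.8 L

141 L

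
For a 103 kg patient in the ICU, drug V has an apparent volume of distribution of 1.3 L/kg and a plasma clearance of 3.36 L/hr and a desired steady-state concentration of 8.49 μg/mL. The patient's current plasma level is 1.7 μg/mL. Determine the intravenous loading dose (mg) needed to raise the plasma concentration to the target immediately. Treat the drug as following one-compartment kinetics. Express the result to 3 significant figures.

Total Vd = 1.3 × 103 = 133.9 L
The loading dose fills Vd to the target concentration.
Concentration deficit ΔC = 8.49 − 1.7 = 6.790 mg/L
LD = Vd × ΔC = 133.9 × 6.790 = 909.2 mg

909 mg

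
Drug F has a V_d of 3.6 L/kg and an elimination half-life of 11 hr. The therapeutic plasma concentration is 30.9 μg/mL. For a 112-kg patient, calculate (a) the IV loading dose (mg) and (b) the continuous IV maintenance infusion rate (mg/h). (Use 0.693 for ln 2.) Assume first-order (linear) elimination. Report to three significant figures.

(a) 12500 mg; (b) 785 mg/h

Vd(total) = 112 kg × 3.6 L/kg = 403.2 L
LD = Vd × C = 403.2 × 30.9 = 12460 mg
CL = 0.693 × Vd / t½ = 0.693 × 403.2 / 11 = 25.40 L/h
Infusion rate = CL × Css = 25.40 × 30.9 = 784.9 mg/h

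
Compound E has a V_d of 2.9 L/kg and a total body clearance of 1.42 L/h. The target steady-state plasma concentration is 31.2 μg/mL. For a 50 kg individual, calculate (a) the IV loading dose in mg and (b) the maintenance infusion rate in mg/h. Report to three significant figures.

(a) 4520 mg; (b) 44.3 mg/h

Total Vd = 2.9 × 50 = 145.0 L
LD = Vd · C_target = 145.0 × 31.2 = 4524 mg
Maintenance: replace elimination → rate = CL × Css = 1.420 × 31.2 = 44.30 mg/h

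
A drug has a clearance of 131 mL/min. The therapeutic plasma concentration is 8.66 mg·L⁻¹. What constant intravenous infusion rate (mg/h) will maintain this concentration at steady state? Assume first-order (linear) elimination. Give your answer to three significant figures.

68.1 mg/h

CL = 131 mL/min = 131 × 0.06 = 7.860 L/h
Rate = CL × Css = 7.860 × 8.66 = 68.07 mg/h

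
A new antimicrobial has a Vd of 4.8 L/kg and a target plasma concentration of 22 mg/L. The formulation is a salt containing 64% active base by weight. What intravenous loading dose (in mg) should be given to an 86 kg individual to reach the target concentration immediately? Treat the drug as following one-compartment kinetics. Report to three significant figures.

Total Vd = 4.8 × 86 = 412.8 L
The loading dose fills Vd to the target concentration.
LD = Vd × C / S = 412.8 × 22.00 / 0.64 = 14190 mg

14200 mg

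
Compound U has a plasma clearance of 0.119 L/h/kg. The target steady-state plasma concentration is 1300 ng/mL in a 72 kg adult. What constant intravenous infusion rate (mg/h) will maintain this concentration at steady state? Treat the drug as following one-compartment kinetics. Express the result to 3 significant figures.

CL = 0.119 L/h/kg × 72 kg = 8.568 L/h
C = 1300 ng/mL = 1.300 mg/L
Rate = CL × Css = 8.568 × 1.3 = 11.14 mg/h

11.1 mg/h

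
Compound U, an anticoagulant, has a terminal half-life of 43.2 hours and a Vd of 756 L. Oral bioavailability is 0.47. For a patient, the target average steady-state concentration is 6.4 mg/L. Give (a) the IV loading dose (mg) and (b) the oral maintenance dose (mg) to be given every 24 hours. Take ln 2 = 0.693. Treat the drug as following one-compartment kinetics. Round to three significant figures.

LD = Vd × C = 756.0 × 6.4 = 4838 mg
CL = 0.693 × Vd / t½ = 0.693 × 756.0 / 43.2 = 12.13 L/h
D = CL × Css × τ / F = 12.13 × 6.4 × 24 / 0.47 = 3964 mg

(a) 4840 mg; (b) 3960 mg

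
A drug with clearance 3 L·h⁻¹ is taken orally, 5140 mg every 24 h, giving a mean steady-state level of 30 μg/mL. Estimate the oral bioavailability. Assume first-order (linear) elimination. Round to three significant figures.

0.420

F·D/τ = CL·Css at steady state → F = CL·Css·τ / D.
F = 3 × 30 × 24 / 5140 = 0.420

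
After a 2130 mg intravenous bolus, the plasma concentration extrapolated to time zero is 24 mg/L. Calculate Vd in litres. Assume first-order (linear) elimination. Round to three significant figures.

Immediately after an IV bolus, C₀ = Dose / Vd, so Vd = Dose / C₀.
Vd = 2130 / 24 = 88.75 L

88.8 L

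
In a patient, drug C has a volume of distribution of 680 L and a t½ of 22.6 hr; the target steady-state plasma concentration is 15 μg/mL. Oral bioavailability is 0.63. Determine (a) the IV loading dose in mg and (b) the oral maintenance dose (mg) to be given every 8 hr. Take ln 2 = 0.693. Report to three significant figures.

(a) 10200 mg; (b) 3970 mg

LD = Vd × C = 680.0 × 15 = 10200 mg
CL = 0.693 × Vd / t½ = 0.693 × 680.0 / 22.6 = 20.85 L/h
D = CL × Css × τ / F = 20.85 × 15 × 8 / 0.63 = 3971 mg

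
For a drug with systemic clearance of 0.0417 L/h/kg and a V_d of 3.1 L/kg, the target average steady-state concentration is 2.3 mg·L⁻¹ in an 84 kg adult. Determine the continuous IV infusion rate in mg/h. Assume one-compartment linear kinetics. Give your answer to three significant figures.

8.06 mg/h

CL = 0.0417 L/h/kg × 84 kg = 3.503 L/h
Infusion rate = CL · Css = 3.503 L/h × 2.3 mg/L = 8.057 mg/h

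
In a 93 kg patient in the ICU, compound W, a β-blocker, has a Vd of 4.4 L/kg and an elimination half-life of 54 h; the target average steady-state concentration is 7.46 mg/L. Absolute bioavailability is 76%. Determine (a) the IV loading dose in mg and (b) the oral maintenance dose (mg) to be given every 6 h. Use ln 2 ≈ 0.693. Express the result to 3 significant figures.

(a) 3050 mg; (b) 309 mg

Vd = 4.4 L/kg × 93 kg = 409.2 L
LD = Vd × C = 409.2 × 7.46 = 3053 mg
CL = 0.693 × Vd / t½ = 0.693 × 409.2 / 54 = 5.251 L/h
D = CL × Css × τ / F = 5.251 × 7.46 × 6 / 0.76 = 309.3 mg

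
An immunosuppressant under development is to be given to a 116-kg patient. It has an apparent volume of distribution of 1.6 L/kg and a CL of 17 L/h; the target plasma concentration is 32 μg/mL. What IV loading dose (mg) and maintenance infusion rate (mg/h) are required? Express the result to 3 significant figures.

(a) 5940 mg; (b) 544 mg/h

Vd = 1.6 L/kg × 116 kg = 185.6 L
Loading dose = Vd × C = 185.6 × 32 = 5939 mg
Maintenance: replace elimination → rate = CL × Css = 17.00 × 32 = 544.0 mg/h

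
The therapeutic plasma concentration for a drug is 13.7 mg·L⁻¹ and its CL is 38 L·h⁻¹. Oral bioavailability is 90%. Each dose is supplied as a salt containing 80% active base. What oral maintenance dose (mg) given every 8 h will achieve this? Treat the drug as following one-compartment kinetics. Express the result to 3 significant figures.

D = CL × Css × τ / F / S = 38.00 × 13.7 × 8 / 0.9 / 0.8 = 5784 mg

5780 mg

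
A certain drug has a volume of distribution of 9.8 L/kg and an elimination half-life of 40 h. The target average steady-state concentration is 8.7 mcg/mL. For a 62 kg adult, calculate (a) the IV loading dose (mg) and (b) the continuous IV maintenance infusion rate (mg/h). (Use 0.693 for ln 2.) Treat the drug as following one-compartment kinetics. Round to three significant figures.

(a) 5290 mg; (b) 91.6 mg/h

Vd(total) = 62 kg × 9.8 L/kg = 607.6 L
LD = Vd × C = 607.6 × 8.7 = 5286 mg
CL = 0.693 × Vd / t½ = 0.693 × 607.6 / 40 = 10.53 L/h
Infusion rate = CL × Css = 10.53 × 8.7 = 91.61 mg/h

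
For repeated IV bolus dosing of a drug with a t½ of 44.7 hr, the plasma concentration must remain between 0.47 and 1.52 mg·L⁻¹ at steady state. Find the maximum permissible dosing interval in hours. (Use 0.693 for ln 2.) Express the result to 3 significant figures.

75.7 h

k = 0.693 / t½ = 0.693 / 44.7 = 0.01550 h⁻¹
Between IV bolus doses, concentration decays as C = C₀·e^(−kτ), so C_peak/C_trough = e^(kτ).
τ_max = ln(C_peak/C_trough) / k = ln(1.52/0.47) / 0.01550 = 1.174 / 0.01550 = 75.74 h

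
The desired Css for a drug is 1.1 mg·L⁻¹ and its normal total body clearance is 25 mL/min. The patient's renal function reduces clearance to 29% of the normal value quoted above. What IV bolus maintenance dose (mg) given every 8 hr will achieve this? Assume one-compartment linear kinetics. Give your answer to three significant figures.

CL = 25 mL/min × 60/1000 = 1.500 L/h
Patient clearance = 0.29 × 1.500 = 0.4350 L/h
At steady state, dose per interval replaces the amount cleared in that interval: D/τ = CL·Css.
D = CL × Css × τ = 0.4350 × 1.1 × 8 = 3.828 mg

3.83 mg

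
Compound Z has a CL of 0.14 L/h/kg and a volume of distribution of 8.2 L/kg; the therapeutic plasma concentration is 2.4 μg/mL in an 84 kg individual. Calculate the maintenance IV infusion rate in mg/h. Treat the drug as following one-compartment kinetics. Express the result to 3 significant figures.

CL = 0.14 L/h/kg × 84 kg = 11.76 L/h
Rate = CL × Css = 11.76 × 2.4 = 28.22 mg/h

28.2 mg/h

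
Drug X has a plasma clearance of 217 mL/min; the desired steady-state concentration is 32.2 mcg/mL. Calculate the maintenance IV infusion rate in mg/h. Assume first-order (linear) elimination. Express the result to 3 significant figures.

CL = 217 mL/min × 60/1000 = 13.02 L/h
R₀ = 13.02 × 32.2 = 419.2 mg/h

419 mg/h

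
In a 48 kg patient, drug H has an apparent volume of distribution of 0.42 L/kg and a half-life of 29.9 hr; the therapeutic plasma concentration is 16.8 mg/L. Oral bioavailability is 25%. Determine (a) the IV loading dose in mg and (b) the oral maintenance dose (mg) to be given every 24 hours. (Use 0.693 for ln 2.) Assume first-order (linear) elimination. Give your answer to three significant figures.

(a) 339 mg; (b) 754 mg

Vd = 0.42 L/kg × 48 kg = 20.16 L
LD = Vd × C = 20.16 × 16.8 = 338.7 mg
CL = 0.693 × Vd / t½ = 0.693 × 20.16 / 29.9 = 0.4673 L/h
D = CL × Css × τ / F = 0.4673 × 16.8 × 24 / 0.25 = 753.7 mg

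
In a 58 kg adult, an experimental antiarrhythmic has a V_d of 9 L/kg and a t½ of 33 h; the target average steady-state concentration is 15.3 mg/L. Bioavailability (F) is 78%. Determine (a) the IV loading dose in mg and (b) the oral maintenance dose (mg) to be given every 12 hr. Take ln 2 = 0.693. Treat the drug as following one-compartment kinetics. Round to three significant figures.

(a) 7990 mg; (b) 2580 mg

Vd(total) = 58 kg × 9 L/kg = 522.0 L
LD = Vd × C = 522.0 × 15.3 = 7987 mg
CL = 0.693 × Vd / t½ = 0.693 × 522.0 / 33 = 10.96 L/h
D = CL × Css × τ / F = 10.96 × 15.3 × 12 / 0.78 = 2580 mg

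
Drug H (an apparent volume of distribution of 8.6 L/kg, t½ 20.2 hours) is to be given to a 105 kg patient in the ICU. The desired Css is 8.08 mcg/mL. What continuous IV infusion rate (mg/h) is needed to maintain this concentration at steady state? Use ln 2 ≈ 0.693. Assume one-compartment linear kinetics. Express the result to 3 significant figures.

Total Vd = 8.6 × 105 = 903.0 L
k = 0.693/20.2 = 0.03431 h⁻¹, so CL = k·Vd = 0.03431 × 903.0 = 30.98 L/h
Infusion rate = CL × Css = 30.98 × 8.08 = 250.3 mg/h

250 mg/h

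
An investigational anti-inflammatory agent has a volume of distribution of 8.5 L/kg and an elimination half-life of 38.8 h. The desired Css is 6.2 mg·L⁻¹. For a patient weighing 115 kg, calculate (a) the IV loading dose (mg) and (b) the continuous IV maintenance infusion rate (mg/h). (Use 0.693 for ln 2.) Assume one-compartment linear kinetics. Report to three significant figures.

(a) 6060 mg; (b) 108 mg/h

Vd(total) = 115 kg × 8.5 L/kg = 977.5 L
LD = Vd × C = 977.5 × 6.2 = 6061 mg
CL = 0.693 × Vd / t½ = 0.693 × 977.5 / 38.8 = 17.46 L/h
Infusion rate = CL × Css = 17.46 × 6.2 = 108.3 mg/h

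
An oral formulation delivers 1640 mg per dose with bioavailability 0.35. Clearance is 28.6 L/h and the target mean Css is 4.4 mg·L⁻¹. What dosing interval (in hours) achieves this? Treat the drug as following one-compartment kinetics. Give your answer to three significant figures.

F·D/τ = CL·Css → τ = F·D / (CL·Css).
τ = 0.35 × 1640 / (28.6 × 4.4) = 4.561 h

4.56 h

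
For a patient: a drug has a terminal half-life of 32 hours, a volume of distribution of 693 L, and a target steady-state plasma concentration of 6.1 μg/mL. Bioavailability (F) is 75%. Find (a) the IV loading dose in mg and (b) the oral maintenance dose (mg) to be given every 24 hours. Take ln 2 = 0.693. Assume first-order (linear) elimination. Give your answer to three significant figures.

LD = Vd × C = 693.0 × 6.1 = 4227 mg
CL = 0.693 × Vd / t½ = 0.693 × 693.0 / 32 = 15.01 L/h
D = CL × Css × τ / F = 15.01 × 6.1 × 24 / 0.75 = 2930 mg

(a) 4230 mg; (b) 2930 mg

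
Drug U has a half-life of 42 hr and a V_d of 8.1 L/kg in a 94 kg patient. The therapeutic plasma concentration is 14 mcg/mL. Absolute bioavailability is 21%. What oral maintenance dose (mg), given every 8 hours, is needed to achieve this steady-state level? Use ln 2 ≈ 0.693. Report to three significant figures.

Total Vd = 8.1 × 94 = 761.4 L
k = 0.693/42 = 0.01650 h⁻¹, so CL = k·Vd = 0.01650 × 761.4 = 12.56 L/h
D = CL × Css × τ / F = 12.56 × 14 × 8 / 0.21 = 6699 mg

6700 mg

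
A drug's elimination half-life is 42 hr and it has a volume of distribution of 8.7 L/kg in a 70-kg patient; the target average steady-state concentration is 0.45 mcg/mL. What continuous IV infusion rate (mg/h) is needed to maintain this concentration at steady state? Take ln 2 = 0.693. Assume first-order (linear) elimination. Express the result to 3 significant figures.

Total Vd = 8.7 × 70 = 609.0 L
CL = ln 2 · Vd / t½ = 0.693 × 609.0 / 42 = 10.05 L/h
Infusion rate = CL × Css = 10.05 × 0.45 = 4.523 mg/h

4.52 mg/h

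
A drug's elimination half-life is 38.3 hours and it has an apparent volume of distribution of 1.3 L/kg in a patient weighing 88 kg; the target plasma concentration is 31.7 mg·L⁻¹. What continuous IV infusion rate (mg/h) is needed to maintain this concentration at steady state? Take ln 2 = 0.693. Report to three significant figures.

Vd(total) = 88 kg × 1.3 L/kg = 114.4 L
k = 0.693/38.3 = 0.01809 h⁻¹, so CL = k·Vd = 0.01809 × 114.4 = 2.069 L/h
Infusion rate = CL × Css = 2.069 × 31.7 = 65.59 mg/h

65.6 mg/h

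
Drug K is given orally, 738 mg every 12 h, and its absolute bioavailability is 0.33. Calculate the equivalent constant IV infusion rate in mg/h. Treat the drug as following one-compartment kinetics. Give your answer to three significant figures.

Equivalent systemic input: infusion rate = F·D/τ.
Rate = 0.33 × 738 / 12 = 20.30 mg/h

20.3 mg/h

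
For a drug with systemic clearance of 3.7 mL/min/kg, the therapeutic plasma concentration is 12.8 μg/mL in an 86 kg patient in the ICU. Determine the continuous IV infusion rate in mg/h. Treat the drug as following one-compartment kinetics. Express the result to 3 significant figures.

CL = 3.7 mL/min/kg × 86 kg = 318.2 mL/min = 318.2 × 60/1000 = 19.09 L/h
Infusion rate = CL · Css = 19.09 L/h × 12.8 mg/L = 244.4 mg/h

244 mg/h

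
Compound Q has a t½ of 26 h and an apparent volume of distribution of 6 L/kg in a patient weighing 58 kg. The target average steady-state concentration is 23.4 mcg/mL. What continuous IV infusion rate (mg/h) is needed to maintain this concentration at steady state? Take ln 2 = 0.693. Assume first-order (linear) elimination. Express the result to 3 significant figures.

Vd(total) = 58 kg × 6 L/kg = 348.0 L
CL = 0.693 × Vd / t½ = 0.693 × 348.0 / 26 = 9.276 L/h
Infusion rate = CL × Css = 9.276 × 23.4 = 217.1 mg/h

217 mg/h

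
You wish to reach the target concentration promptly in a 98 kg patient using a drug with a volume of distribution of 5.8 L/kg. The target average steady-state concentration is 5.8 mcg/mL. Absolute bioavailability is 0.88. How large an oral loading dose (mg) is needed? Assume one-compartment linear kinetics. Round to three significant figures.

Total Vd = 5.8 × 98 = 568.4 L
LD = Vd × C / F = 568.4 × 5.800 / 0.88 = 3746 mg

3750 mg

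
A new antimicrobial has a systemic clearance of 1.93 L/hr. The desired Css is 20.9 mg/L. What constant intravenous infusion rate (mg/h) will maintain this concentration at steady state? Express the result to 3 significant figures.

40.3 mg/h

R₀ = 1.930 × 20.9 = 40.34 mg/h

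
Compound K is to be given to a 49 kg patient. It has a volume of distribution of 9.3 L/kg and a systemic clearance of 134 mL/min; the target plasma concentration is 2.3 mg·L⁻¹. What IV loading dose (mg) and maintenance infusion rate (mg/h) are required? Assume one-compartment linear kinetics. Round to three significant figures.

Vd(total) = 49 kg × 9.3 L/kg = 455.7 L
Loading: fill Vd to C_target → 455.7 L × 2.3 mg/L = 1048 mg
CL = 134 mL/min = 134 × 0.06 = 8.040 L/h
Maintenance: replace elimination → rate = CL × Css = 8.040 × 2.3 = 18.49 mg/h

(a) 1050 mg; (b) 18.5 mg/h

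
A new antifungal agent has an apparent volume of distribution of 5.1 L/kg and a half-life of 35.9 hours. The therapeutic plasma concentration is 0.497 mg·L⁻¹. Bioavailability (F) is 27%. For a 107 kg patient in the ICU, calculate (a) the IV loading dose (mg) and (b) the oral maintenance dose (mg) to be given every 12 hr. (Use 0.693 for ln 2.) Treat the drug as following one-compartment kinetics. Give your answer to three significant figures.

Total Vd = 5.1 × 107 = 545.7 L
LD = Vd × C = 545.7 × 0.497 = 271.2 mg
CL = 0.693 × Vd / t½ = 0.693 × 545.7 / 35.9 = 10.53 L/h
D = CL × Css × τ / F = 10.53 × 0.497 × 12 / 0.27 = 232.6 mg

(a) 271 mg; (b) 233 mg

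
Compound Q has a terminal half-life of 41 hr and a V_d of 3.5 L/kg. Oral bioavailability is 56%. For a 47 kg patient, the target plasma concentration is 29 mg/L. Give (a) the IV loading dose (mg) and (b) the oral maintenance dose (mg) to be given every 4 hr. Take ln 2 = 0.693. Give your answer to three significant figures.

Total Vd = 3.5 × 47 = 164.5 L
LD = Vd × C = 164.5 × 29 = 4771 mg
CL = 0.693 × Vd / t½ = 0.693 × 164.5 / 41 = 2.780 L/h
D = CL × Css × τ / F = 2.780 × 29 × 4 / 0.56 = 575.9 mg

(a) 4770 mg; (b) 576 mg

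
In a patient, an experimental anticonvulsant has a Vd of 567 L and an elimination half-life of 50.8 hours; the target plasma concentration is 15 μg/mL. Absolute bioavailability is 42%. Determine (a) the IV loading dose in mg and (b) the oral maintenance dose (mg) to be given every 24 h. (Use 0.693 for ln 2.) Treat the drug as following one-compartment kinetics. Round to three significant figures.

LD = Vd × C = 567.0 × 15 = 8505 mg
CL = 0.693 × Vd / t½ = 0.693 × 567.0 / 50.8 = 7.735 L/h
D = CL × Css × τ / F = 7.735 × 15 × 24 / 0.42 = 6630 mg

(a) 8510 mg; (b) 6630 mg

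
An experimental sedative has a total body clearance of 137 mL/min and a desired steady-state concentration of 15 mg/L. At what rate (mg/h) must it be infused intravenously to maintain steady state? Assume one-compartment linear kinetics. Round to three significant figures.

123 mg/h

Convert clearance: 137 mL/min × 60 min/h ÷ 1000 mL/L = 8.220 L/h
R₀ = 8.220 × 15 = 123.3 mg/h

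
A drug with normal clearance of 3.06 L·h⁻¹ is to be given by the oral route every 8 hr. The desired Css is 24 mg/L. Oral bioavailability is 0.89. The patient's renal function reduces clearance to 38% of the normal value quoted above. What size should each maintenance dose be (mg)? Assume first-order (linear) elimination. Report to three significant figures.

251 mg

Patient clearance = 0.38 × 3.060 = 1.163 L/h
At steady state, dose per interval replaces the amount cleared in that interval: F·D/τ = CL·Css.
D = CL × Css × τ / F = 1.163 × 24 × 8 / 0.89 = 250.9 mg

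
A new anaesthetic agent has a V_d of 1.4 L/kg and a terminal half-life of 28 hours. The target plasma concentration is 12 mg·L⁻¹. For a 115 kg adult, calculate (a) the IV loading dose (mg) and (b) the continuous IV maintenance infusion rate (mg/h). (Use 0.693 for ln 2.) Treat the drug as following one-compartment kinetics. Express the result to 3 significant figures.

Vd(total) = 115 kg × 1.4 L/kg = 161.0 L
LD = Vd × C = 161.0 × 12 = 1932 mg
CL = 0.693 × Vd / t½ = 0.693 × 161.0 / 28 = 3.985 L/h
Infusion rate = CL × Css = 3.985 × 12 = 47.82 mg/h

(a) 1930 mg; (b) 47.8 mg/h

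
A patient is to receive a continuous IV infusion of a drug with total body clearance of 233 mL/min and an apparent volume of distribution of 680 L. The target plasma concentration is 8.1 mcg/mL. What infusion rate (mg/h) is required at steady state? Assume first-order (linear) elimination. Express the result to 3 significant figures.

113 mg/h

CL = 233 mL/min × 60/1000 = 13.98 L/h
Rate = CL × Css = 13.98 × 8.1 = 113.2 mg/h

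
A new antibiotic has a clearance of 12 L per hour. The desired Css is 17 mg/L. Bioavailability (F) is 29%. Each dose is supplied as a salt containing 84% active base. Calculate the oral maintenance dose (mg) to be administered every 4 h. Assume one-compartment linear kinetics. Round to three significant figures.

D = CL × Css × τ / F / S = 12.00 × 17 × 4 / 0.29 / 0.84 = 3350 mg

3350 mg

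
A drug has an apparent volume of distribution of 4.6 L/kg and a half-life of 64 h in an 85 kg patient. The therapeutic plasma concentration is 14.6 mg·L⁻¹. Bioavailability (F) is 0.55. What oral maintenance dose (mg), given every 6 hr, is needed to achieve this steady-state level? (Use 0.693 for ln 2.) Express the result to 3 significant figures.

674 mg

Total Vd = 4.6 × 85 = 391.0 L
CL = 0.693 × Vd / t½ = 0.693 × 391.0 / 64 = 4.234 L/h
D = CL × Css × τ / F = 4.234 × 14.6 × 6 / 0.55 = 674.4 mg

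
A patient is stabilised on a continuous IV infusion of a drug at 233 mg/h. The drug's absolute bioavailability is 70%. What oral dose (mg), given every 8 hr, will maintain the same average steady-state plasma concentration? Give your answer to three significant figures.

To maintain the same Css, the systemic dosing rate must be unchanged: F·D/τ = infusion rate.
D = rate × τ / F = 233 × 8 / 0.7 = 2663 mg

2660 mg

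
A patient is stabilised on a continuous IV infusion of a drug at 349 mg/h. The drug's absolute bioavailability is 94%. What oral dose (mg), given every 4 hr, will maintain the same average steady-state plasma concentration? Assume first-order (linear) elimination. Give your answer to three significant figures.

1490 mg

To maintain the same Css, the systemic dosing rate must be unchanged: F·D/τ = infusion rate.
D = rate × τ / F = 349 × 4 / 0.94 = 1485 mg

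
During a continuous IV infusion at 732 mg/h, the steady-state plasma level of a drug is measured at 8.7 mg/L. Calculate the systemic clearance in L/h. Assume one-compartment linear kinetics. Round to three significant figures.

84.1 L/h

At steady state, infusion rate = CL × Css, so CL = rate / Css.
CL = 732 / 8.7 = 84.14 L/h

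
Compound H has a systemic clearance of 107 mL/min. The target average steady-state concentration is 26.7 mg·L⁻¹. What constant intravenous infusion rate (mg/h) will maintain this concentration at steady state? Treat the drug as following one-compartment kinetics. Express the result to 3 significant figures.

CL = 107 mL/min = 107 × 0.06 = 6.420 L/h
At steady state, infusion rate equals elimination rate: rate in = CL × Css.
Rate = CL × Css = 6.420 × 26.7 = 171.4 mg/h

171 mg/h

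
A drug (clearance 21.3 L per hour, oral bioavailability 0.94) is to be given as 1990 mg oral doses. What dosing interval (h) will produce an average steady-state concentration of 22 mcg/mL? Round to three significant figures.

F·D/τ = CL·Css → τ = F·D / (CL·Css).
τ = 0.94 × 1990 / (21.3 × 22) = 3.992 h

3.99 h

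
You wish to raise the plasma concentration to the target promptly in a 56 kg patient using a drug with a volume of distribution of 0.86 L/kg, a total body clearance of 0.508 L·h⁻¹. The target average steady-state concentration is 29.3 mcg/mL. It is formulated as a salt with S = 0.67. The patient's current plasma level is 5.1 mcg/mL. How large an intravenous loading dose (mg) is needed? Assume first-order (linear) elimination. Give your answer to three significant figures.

Vd(total) = 56 kg × 0.86 L/kg = 48.16 L
Concentration deficit ΔC = 29.3 − 5.1 = 24.20 mg/L
LD = Vd × ΔC / S = 48.16 × 24.20 / 0.67 = 1740 mg

1740 mg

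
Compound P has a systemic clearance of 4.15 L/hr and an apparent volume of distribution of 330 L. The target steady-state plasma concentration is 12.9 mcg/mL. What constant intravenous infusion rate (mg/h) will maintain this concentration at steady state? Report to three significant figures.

Infusion rate = CL · Css = 4.150 L/h × 12.9 mg/L = 53.54 mg/h

53.5 mg/h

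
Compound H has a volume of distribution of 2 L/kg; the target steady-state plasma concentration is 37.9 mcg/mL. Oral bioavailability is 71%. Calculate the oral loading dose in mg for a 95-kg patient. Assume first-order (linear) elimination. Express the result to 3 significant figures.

10100 mg

Total Vd = 2 × 95 = 190.0 L
LD = Vd × C / F = 190.0 × 37.90 / 0.71 = 10140 mg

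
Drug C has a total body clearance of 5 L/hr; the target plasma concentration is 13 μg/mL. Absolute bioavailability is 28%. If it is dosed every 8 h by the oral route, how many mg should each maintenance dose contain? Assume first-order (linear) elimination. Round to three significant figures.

1860 mg

At steady state, dose per interval replaces the amount cleared in that interval: F·D/τ = CL·Css.
D = CL × Css × τ / F = 5.000 × 13 × 8 / 0.28 = 1857 mg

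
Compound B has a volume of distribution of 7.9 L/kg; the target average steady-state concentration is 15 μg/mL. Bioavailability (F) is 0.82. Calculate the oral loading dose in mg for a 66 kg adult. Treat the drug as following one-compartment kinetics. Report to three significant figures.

Total Vd = 7.9 × 66 = 521.4 L
The loading dose fills Vd to the target concentration.
LD = Vd × C / F = 521.4 × 15.00 / 0.82 = 9538 mg

9540 mg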